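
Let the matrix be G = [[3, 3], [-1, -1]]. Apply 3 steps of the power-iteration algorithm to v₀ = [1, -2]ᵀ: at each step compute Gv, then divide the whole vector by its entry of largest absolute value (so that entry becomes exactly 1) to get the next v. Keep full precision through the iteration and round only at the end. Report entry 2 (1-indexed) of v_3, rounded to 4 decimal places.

-0.3333

Gv0 = (-3.00000, 1.00000); divide by -3.00000 → v1 = (1.00000, -0.33333)
Gv1 = (2.00000, -0.66667); divide by 2.00000 → v2 = (1.00000, -0.33333)
Gv2 = (2.00000, -0.66667); divide by 2.00000 → v3 = (1.00000, -0.33333)
Requested entry of v3: 4/-12 = -0.3333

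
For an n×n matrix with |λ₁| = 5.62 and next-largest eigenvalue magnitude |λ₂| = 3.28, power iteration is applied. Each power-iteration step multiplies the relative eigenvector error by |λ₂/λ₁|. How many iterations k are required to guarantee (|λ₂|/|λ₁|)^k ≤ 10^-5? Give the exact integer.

22

|λ₂/λ₁| = 3.28/5.62 = 0.58363
Need k ≥ ln(10^-5) / ln(0.58363) = -11.5129 / -0.5385 ≈ 21.380
Smallest integer k satisfying the bound: 22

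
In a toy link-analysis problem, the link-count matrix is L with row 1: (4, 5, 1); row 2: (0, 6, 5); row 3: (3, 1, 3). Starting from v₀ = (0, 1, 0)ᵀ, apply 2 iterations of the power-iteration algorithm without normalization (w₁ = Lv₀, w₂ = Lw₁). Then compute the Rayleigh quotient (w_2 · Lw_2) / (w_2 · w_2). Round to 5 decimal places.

w1 = Lv₀ = (4·0 + 5·1 + 1·0; 0·0 + 6·1 + 5·0; 3·0 + 1·1 + 3·0) = (5, 6, 1)
w2 = Lw1 = (4·5 + 5·6 + 1·1; 0·5 + 6·6 + 5·1; 3·5 + 1·6 + 3·1) = (51, 41, 24)
Lw2 = (433, 366, 266)
w2·Lw2 = 51·433 + 41·366 + 24·266 = 43473; w2·w2 = 51·51 + 41·41 + 24·24 = 4858
λ ≈ 43473/4858 = 8.94874

λ ≈ 8.94874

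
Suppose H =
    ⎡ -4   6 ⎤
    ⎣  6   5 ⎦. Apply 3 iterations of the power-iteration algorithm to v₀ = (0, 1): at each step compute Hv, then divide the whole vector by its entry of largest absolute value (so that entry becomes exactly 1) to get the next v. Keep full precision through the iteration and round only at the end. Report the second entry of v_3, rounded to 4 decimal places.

Hv0 = (6.00000, 5.00000); divide by 6.00000 → v1 = (1.00000, 0.83333)
Hv1 = (1.00000, 10.16667); divide by 10.16667 → v2 = (0.09836, 1.00000)
Hv2 = (5.60656, 5.59016); divide by 5.60656 → v3 = (1.00000, 0.99708)
Requested entry of v3: 341/342 = 0.9971

0.9971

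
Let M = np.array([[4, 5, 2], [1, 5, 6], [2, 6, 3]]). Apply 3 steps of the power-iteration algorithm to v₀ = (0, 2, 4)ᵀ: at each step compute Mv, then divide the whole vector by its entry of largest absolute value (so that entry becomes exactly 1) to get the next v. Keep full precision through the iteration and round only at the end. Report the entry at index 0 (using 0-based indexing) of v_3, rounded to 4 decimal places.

0.9011

Mv0 = (18.00000, 34.00000, 24.00000); divide by 34.00000 → v1 = (0.52941, 1.00000, 0.70588)
Mv1 = (8.52941, 9.76471, 9.17647); divide by 9.76471 → v2 = (0.87349, 1.00000, 0.93976)
Mv2 = (10.37349, 11.51205, 10.56627); divide by 11.51205 → v3 = (0.90110, 1.00000, 0.91784)
Requested entry of v3: 3444/3822 = 0.9011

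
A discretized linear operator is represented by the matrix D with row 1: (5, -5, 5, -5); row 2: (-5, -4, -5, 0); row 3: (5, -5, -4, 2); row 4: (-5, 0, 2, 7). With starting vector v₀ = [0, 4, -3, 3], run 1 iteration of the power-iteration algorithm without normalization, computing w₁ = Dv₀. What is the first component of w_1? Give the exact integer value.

-50

w1 = Dv₀ = (5·0 + (-5)·4 + 5·(-3) + (-5)·3; (-5)·0 + (-4)·4 + (-5)·(-3) + 0·3; 5·0 + (-5)·4 + (-4)·(-3) + 2·3; (-5)·0 + 0·4 + 2·(-3) + 7·3) = (-50, -1, -2, 15)
The requested component of w1 is -50.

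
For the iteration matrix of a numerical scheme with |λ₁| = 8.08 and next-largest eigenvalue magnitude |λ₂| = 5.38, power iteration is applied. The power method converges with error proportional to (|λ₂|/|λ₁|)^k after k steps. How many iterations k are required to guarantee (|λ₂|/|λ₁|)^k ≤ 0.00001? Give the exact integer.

29

|λ₂/λ₁| = 5.38/8.08 = 0.66584
Need k ≥ ln(0.00001) / ln(0.66584) = -11.5129 / -0.4067 ≈ 28.308
Smallest integer k satisfying the bound: 29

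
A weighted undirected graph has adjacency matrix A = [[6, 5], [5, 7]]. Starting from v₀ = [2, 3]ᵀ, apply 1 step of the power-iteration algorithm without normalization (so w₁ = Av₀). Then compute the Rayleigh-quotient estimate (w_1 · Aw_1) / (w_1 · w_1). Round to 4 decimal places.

λ ≈ 11.5213

w1 = Av₀ = (27, 31)
Aw1 = (317, 352)
w1·Aw1 = 27·317 + 31·352 = 19471; w1·w1 = 27·27 + 31·31 = 1690
λ ≈ 19471/1690 = 11.5213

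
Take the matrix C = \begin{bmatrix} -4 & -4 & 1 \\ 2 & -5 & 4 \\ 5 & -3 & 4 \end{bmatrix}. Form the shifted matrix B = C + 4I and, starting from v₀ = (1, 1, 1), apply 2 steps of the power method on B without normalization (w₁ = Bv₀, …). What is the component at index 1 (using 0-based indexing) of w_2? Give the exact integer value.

B = C + 4I has rows (0, -4, 1); (2, -1, 4); (5, -3, 8)
w1 = Bv₀ = (0·1 + (-4)·1 + 1·1; 2·1 + (-1)·1 + 4·1; 5·1 + (-3)·1 + 8·1) = (-3, 5, 10)
w2 = Bw1 = (0·(-3) + (-4)·5 + 1·10; 2·(-3) + (-1)·5 + 4·10; 5·(-3) + (-3)·5 + 8·10) = (-10, 29, 50)
Requested component of w2: 29

29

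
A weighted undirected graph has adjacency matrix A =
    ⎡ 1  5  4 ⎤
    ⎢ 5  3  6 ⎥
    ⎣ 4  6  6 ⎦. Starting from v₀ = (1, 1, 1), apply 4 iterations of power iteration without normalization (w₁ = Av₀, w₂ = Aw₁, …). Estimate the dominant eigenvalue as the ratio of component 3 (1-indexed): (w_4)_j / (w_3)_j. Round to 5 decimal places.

13.76455

w1 = Av₀ = (10, 14, 16)
w2 = Aw1 = (144, 188, 220)
w3 = Aw2 = (1964, 2604, 3024)
w4 = Aw3 = (27080, 35776, 41624)
Ratio at component: 41624 / 3024 = 13.76455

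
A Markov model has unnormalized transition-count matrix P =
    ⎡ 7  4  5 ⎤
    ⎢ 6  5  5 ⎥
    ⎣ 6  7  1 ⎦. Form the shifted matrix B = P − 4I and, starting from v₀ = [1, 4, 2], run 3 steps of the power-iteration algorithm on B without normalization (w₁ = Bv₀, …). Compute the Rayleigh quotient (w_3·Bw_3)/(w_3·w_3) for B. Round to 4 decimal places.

B = P − 4I has rows (3, 4, 5); (6, 1, 5); (6, 7, -3)
w1 = Bv₀ = (3·1 + 4·4 + 5·2; 6·1 + 1·4 + 5·2; 6·1 + 7·4 + (-3)·2) = (29, 20, 28)
w2 = Bw1 = (3·29 + 4·20 + 5·28; 6·29 + 1·20 + 5·28; 6·29 + 7·20 + (-3)·28) = (307, 334, 230)
w3 = Bw2 = (3407, 3326, 3490)
Bw3 = (40975, 41218, 33254)
w3·Bw3 = 392749353; w3·w3 = 34850025; μ ≈ 392749353/34850025 = 11.2697

μ ≈ 11.2697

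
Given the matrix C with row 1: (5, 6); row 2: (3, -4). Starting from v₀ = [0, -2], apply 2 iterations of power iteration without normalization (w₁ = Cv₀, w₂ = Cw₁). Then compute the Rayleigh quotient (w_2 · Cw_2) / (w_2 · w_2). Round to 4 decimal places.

w1 = Cv₀ = (5·0 + 6·(-2); 3·0 + (-4)·(-2)) = (-12, 8)
w2 = Cw1 = (5·(-12) + 6·8; 3·(-12) + (-4)·8) = (-12, -68)
Cw2 = (-468, 236)
w2·Cw2 = (-12)·(-468) + (-68)·236 = -10432; w2·w2 = (-12)·(-12) + (-68)·(-68) = 4768
λ ≈ -10432/4768 = -2.1879

-2.1879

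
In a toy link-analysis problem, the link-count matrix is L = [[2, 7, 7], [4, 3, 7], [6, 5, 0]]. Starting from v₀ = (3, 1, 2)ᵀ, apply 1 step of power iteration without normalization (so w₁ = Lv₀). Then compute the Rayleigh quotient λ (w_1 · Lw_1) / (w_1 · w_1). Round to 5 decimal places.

13.65936

w1 = Lv₀ = (27, 29, 23)
Lw1 = (418, 356, 307)
w1·Lw1 = 27·418 + 29·356 + 23·307 = 28671; w1·w1 = 27·27 + 29·29 + 23·23 = 2099
λ ≈ 28671/2099 = 13.65936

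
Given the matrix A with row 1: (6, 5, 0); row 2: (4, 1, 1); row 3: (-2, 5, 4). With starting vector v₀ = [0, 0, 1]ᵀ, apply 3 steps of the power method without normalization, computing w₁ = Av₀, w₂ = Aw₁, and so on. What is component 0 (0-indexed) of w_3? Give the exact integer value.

w1 = Av₀ = (6·0 + 5·0 + 0·1; 4·0 + 1·0 + 1·1; (-2)·0 + 5·0 + 4·1) = (0, 1, 4)
w2 = Aw1 = (6·0 + 5·1 + 0·4; 4·0 + 1·1 + 1·4; (-2)·0 + 5·1 + 4·4) = (5, 5, 21)
w3 = Aw2 = (55, 46, 99)
The requested component of w3 is 55.

55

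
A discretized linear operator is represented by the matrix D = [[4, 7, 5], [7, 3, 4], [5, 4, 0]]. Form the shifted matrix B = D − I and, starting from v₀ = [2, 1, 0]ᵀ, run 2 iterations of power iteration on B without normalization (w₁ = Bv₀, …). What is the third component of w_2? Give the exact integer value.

115

B = D − I has rows (3, 7, 5); (7, 2, 4); (5, 4, -1)
w1 = Bv₀ = (3·2 + 7·1 + 5·0; 7·2 + 2·1 + 4·0; 5·2 + 4·1 + (-1)·0) = (13, 16, 14)
w2 = Bw1 = (3·13 + 7·16 + 5·14; 7·13 + 2·16 + 4·14; 5·13 + 4·16 + (-1)·14) = (221, 179, 115)
Requested component of w2: 115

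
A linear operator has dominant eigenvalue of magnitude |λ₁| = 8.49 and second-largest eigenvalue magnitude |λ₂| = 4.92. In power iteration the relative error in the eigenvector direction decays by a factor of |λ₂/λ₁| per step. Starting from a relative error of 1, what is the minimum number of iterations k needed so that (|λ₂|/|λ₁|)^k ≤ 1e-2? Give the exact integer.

|λ₂/λ₁| = 4.92/8.49 = 0.57951
Need k ≥ ln(1e-2) / ln(0.57951) = -4.6052 / -0.5456 ≈ 8.441
Smallest integer k satisfying the bound: 9

9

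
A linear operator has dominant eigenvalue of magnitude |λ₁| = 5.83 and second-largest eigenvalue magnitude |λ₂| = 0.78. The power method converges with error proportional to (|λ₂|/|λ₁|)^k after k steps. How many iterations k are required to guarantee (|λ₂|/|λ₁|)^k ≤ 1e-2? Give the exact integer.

|λ₂/λ₁| = 0.78/5.83 = 0.13379
Need k ≥ ln(1e-2) / ln(0.13379) = -4.6052 / -2.0115 ≈ 2.289
Smallest integer k satisfying the bound: 3

3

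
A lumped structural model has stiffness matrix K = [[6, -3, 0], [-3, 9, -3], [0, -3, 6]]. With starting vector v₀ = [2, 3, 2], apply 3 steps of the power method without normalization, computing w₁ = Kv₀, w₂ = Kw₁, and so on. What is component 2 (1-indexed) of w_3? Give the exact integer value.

w1 = Kv₀ = (6·2 + (-3)·3 + 0·2; (-3)·2 + 9·3 + (-3)·2; 0·2 + (-3)·3 + 6·2) = (3, 15, 3)
w2 = Kw1 = (6·3 + (-3)·15 + 0·3; (-3)·3 + 9·15 + (-3)·3; 0·3 + (-3)·15 + 6·3) = (-27, 117, -27)
w3 = Kw2 = (-513, 1215, -513)
The requested component of w3 is 1215.

1215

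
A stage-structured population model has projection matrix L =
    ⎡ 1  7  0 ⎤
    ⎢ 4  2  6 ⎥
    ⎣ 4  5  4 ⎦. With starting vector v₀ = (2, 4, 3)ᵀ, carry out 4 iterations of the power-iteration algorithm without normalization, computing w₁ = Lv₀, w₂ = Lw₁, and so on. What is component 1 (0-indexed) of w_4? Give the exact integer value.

w1 = Lv₀ = (30, 34, 40)
w2 = Lw1 = (268, 428, 450)
w3 = Lw2 = (3264, 4628, 5012)
w4 = Lw3 = (35660, 52384, 56244)
The requested component of w4 is 52384.

52384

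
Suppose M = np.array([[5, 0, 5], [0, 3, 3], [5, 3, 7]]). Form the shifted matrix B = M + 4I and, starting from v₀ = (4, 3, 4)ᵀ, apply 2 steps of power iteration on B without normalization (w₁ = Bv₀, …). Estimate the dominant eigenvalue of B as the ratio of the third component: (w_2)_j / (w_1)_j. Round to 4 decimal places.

μ ≈ 16.1918

B = M + 4I has rows (9, 0, 5); (0, 7, 3); (5, 3, 11)
w1 = Bv₀ = (9·4 + 0·3 + 5·4; 0·4 + 7·3 + 3·4; 5·4 + 3·3 + 11·4) = (56, 33, 73)
w2 = Bw1 = (9·56 + 0·33 + 5·73; 0·56 + 7·33 + 3·73; 5·56 + 3·33 + 11·73) = (869, 450, 1182)
Ratio: 1182/73 = 16.1918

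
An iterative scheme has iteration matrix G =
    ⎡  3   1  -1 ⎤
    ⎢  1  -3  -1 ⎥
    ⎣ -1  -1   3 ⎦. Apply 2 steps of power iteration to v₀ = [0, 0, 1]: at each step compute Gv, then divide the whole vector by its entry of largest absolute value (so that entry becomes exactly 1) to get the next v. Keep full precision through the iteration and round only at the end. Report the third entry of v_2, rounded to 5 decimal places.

Gv0 = (-1.000000, -1.000000, 3.000000); divide by 3.000000 → v1 = (-0.333333, -0.333333, 1.000000)
Gv1 = (-2.333333, -0.333333, 3.666667); divide by 3.666667 → v2 = (-0.636364, -0.090909, 1.000000)
Requested entry of v2: 11/11 = 1.00000

1.00000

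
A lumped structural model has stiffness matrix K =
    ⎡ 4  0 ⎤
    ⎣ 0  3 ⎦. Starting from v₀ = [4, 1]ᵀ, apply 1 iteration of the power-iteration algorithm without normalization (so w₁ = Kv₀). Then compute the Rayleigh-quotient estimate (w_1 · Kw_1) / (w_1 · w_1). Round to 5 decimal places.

λ ≈ 3.96604

w1 = Kv₀ = (4·4 + 0·1; 0·4 + 3·1) = (16, 3)
Kw1 = (64, 9)
w1·Kw1 = 16·64 + 3·9 = 1051; w1·w1 = 16·16 + 3·3 = 265
λ ≈ 1051/265 = 3.96604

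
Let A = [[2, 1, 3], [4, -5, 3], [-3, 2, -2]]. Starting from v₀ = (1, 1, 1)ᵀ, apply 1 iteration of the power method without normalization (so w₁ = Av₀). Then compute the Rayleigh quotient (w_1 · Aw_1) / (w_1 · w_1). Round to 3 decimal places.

1.306

w1 = Av₀ = (2·1 + 1·1 + 3·1; 4·1 + (-5)·1 + 3·1; (-3)·1 + 2·1 + (-2)·1) = (6, 2, -3)
Aw1 = (5, 5, -8)
w1·Aw1 = 6·5 + 2·5 + (-3)·(-8) = 64; w1·w1 = 6·6 + 2·2 + (-3)·(-3) = 49
λ ≈ 64/49 = 1.306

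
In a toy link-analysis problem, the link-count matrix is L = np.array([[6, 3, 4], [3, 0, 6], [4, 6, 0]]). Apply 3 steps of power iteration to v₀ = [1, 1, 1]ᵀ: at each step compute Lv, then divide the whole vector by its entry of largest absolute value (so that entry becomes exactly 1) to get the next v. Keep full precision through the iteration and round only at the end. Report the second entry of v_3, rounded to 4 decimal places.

0.6732

Lv0 = (13.00000, 9.00000, 10.00000); divide by 13.00000 → v1 = (1.00000, 0.69231, 0.76923)
Lv1 = (11.15385, 7.61538, 8.15385); divide by 11.15385 → v2 = (1.00000, 0.68276, 0.73103)
Lv2 = (10.97241, 7.38621, 8.09655); divide by 10.97241 → v3 = (1.00000, 0.67316, 0.73790)
Requested entry of v3: 1071/1591 = 0.6732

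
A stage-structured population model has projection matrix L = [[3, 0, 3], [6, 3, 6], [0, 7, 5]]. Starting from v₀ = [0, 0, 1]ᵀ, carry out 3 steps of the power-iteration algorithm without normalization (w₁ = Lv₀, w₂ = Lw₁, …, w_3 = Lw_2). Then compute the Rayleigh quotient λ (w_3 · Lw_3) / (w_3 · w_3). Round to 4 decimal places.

w1 = Lv₀ = (3, 6, 5)
w2 = Lw1 = (24, 66, 67)
w3 = Lw2 = (273, 744, 797)
Lw3 = (3210, 8652, 9193)
w3·Lw3 = 273·3210 + 744·8652 + 797·9193 = 14640239; w3·w3 = 273·273 + 744·744 + 797·797 = 1263274
λ ≈ 14640239/1263274 = 11.5891

λ ≈ 11.5891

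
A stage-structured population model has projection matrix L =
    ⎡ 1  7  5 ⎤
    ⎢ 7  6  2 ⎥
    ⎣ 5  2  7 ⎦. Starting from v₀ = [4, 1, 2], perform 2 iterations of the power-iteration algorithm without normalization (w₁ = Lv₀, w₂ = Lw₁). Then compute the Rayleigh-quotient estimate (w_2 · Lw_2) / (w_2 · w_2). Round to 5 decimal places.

λ ≈ 13.95498

w1 = Lv₀ = (21, 38, 36)
w2 = Lw1 = (467, 447, 433)
Lw2 = (5761, 6817, 6260)
w2·Lw2 = 467·5761 + 447·6817 + 433·6260 = 8448166; w2·w2 = 467·467 + 447·447 + 433·433 = 605387
λ ≈ 8448166/605387 = 13.95498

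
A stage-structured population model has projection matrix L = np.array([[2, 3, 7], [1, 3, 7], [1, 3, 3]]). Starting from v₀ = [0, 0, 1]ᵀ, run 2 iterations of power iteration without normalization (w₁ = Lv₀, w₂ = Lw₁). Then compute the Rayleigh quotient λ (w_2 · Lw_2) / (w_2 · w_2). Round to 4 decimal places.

w1 = Lv₀ = (2·0 + 3·0 + 7·1; 1·0 + 3·0 + 7·1; 1·0 + 3·0 + 3·1) = (7, 7, 3)
w2 = Lw1 = (2·7 + 3·7 + 7·3; 1·7 + 3·7 + 7·3; 1·7 + 3·7 + 3·3) = (56, 49, 37)
Lw2 = (518, 462, 314)
w2·Lw2 = 56·518 + 49·462 + 37·314 = 63264; w2·w2 = 56·56 + 49·49 + 37·37 = 6906
λ ≈ 63264/6906 = 9.1607

9.1607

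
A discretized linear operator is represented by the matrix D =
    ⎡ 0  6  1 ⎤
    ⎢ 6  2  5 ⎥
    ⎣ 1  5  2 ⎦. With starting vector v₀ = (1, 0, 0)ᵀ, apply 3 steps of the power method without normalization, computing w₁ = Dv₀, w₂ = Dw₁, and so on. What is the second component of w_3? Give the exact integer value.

416

w1 = Dv₀ = (0·1 + 6·0 + 1·0; 6·1 + 2·0 + 5·0; 1·1 + 5·0 + 2·0) = (0, 6, 1)
w2 = Dw1 = (0·0 + 6·6 + 1·1; 6·0 + 2·6 + 5·1; 1·0 + 5·6 + 2·1) = (37, 17, 32)
w3 = Dw2 = (134, 416, 186)
The requested component of w3 is 416.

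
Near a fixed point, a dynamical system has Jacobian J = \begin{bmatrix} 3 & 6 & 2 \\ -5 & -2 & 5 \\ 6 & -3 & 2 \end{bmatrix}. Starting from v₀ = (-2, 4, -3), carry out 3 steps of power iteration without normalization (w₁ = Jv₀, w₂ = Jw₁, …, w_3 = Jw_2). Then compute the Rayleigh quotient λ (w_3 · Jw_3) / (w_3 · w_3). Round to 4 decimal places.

0.2478

w1 = Jv₀ = (3·(-2) + 6·4 + 2·(-3); (-5)·(-2) + (-2)·4 + 5·(-3); 6·(-2) + (-3)·4 + 2·(-3)) = (12, -13, -30)
w2 = Jw1 = (3·12 + 6·(-13) + 2·(-30); (-5)·12 + (-2)·(-13) + 5·(-30); 6·12 + (-3)·(-13) + 2·(-30)) = (-102, -184, 51)
w3 = Jw2 = (-1308, 1133, 42)
Jw3 = (2958, 4484, -11163)
w3·Jw3 = (-1308)·2958 + 1133·4484 + 42·(-11163) = 742462; w3·w3 = (-1308)·(-1308) + 1133·1133 + 42·42 = 2996317
λ ≈ 742462/2996317 = 0.2478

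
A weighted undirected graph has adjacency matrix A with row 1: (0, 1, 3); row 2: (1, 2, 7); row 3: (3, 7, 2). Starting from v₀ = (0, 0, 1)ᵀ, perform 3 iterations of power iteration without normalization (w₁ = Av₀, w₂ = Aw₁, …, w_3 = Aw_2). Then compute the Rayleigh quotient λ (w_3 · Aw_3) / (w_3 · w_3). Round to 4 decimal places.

w1 = Av₀ = (0·0 + 1·0 + 3·1; 1·0 + 2·0 + 7·1; 3·0 + 7·0 + 2·1) = (3, 7, 2)
w2 = Aw1 = (0·3 + 1·7 + 3·2; 1·3 + 2·7 + 7·2; 3·3 + 7·7 + 2·2) = (13, 31, 62)
w3 = Aw2 = (217, 509, 380)
Aw3 = (1649, 3895, 4974)
w3·Aw3 = 217·1649 + 509·3895 + 380·4974 = 4230508; w3·w3 = 217·217 + 509·509 + 380·380 = 450570
λ ≈ 4230508/450570 = 9.3892

9.3892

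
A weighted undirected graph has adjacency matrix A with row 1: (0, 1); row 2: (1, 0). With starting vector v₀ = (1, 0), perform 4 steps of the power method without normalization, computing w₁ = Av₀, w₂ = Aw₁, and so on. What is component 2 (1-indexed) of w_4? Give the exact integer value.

0

w1 = Av₀ = (0·1 + 1·0; 1·1 + 0·0) = (0, 1)
w2 = Aw1 = (0·0 + 1·1; 1·0 + 0·1) = (1, 0)
w3 = Aw2 = (0, 1)
w4 = Aw3 = (1, 0)
The requested component of w4 is 0.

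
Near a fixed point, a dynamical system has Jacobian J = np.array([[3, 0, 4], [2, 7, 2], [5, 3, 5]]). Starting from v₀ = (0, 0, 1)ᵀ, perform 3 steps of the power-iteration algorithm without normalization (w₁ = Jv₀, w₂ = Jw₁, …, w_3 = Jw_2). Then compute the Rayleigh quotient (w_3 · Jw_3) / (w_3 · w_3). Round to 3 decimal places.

w1 = Jv₀ = (3·0 + 0·0 + 4·1; 2·0 + 7·0 + 2·1; 5·0 + 3·0 + 5·1) = (4, 2, 5)
w2 = Jw1 = (3·4 + 0·2 + 4·5; 2·4 + 7·2 + 2·5; 5·4 + 3·2 + 5·5) = (32, 32, 51)
w3 = Jw2 = (300, 390, 511)
Jw3 = (2944, 4352, 5225)
w3·Jw3 = 300·2944 + 390·4352 + 511·5225 = 5250455; w3·w3 = 300·300 + 390·390 + 511·511 = 503221
λ ≈ 5250455/503221 = 10.434

λ ≈ 10.434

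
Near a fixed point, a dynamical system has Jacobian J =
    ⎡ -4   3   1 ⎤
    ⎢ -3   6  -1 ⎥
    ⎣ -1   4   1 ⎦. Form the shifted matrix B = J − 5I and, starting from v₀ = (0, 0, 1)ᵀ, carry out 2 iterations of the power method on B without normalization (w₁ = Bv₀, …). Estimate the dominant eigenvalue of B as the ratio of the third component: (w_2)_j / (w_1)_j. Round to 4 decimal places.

B = J − 5I has rows (-9, 3, 1); (-3, 1, -1); (-1, 4, -4)
w1 = Bv₀ = ((-9)·0 + 3·0 + 1·1; (-3)·0 + 1·0 + (-1)·1; (-1)·0 + 4·0 + (-4)·1) = (1, -1, -4)
w2 = Bw1 = ((-9)·1 + 3·(-1) + 1·(-4); (-3)·1 + 1·(-1) + (-1)·(-4); (-1)·1 + 4·(-1) + (-4)·(-4)) = (-16, 0, 11)
Ratio: 11/-4 = -2.7500

-2.7500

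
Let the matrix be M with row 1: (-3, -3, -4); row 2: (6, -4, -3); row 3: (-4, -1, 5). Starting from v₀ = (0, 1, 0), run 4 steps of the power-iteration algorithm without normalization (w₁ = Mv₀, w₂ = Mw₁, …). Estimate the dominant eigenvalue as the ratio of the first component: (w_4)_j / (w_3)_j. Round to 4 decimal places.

-1.7295

w1 = Mv₀ = (-3, -4, -1)
w2 = Mw1 = (25, 1, 11)
w3 = Mw2 = (-122, 113, -46)
w4 = Mw3 = (211, -1046, 145)
Ratio at component: 211 / -122 = -1.7295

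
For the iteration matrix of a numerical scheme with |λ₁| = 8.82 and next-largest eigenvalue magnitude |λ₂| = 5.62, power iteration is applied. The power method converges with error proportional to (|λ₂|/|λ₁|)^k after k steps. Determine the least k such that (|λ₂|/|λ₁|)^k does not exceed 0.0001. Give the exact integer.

|λ₂/λ₁| = 5.62/8.82 = 0.63719
Need k ≥ ln(0.0001) / ln(0.63719) = -9.2103 / -0.4507 ≈ 20.436
Smallest integer k satisfying the bound: 21

21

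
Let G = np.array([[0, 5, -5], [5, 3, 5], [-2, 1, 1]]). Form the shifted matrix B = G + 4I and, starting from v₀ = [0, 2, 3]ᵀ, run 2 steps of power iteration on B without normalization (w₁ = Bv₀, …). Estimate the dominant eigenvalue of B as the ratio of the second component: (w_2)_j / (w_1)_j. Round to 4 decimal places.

B = G + 4I has rows (4, 5, -5); (5, 7, 5); (-2, 1, 5)
w1 = Bv₀ = (4·0 + 5·2 + (-5)·3; 5·0 + 7·2 + 5·3; (-2)·0 + 1·2 + 5·3) = (-5, 29, 17)
w2 = Bw1 = (4·(-5) + 5·29 + (-5)·17; 5·(-5) + 7·29 + 5·17; (-2)·(-5) + 1·29 + 5·17) = (40, 263, 124)
Ratio: 263/29 = 9.0690

μ ≈ 9.0690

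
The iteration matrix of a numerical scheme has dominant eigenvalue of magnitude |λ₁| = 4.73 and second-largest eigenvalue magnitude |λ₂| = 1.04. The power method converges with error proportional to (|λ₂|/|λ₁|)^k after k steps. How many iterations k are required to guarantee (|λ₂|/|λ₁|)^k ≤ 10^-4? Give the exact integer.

7

|λ₂/λ₁| = 1.04/4.73 = 0.21987
Need k ≥ ln(10^-4) / ln(0.21987) = -9.2103 / -1.5147 ≈ 6.081
Smallest integer k satisfying the bound: 7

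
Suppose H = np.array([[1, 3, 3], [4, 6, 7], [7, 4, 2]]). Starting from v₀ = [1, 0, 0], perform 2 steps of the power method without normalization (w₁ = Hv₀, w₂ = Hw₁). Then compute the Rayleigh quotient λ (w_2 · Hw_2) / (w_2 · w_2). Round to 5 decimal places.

w1 = Hv₀ = (1, 4, 7)
w2 = Hw1 = (34, 77, 37)
Hw2 = (376, 857, 620)
w2·Hw2 = 34·376 + 77·857 + 37·620 = 101713; w2·w2 = 34·34 + 77·77 + 37·37 = 8454
λ ≈ 101713/8454 = 12.03135

12.03135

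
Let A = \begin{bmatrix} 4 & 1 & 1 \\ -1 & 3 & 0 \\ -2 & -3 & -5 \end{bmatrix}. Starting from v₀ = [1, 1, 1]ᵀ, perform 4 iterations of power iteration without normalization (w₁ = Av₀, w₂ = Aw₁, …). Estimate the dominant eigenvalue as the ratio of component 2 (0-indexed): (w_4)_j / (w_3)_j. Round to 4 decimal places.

-4.2500

w1 = Av₀ = (4·1 + 1·1 + 1·1; (-1)·1 + 3·1 + 0·1; (-2)·1 + (-3)·1 + (-5)·1) = (6, 2, -10)
w2 = Aw1 = (4·6 + 1·2 + 1·(-10); (-1)·6 + 3·2 + 0·(-10); (-2)·6 + (-3)·2 + (-5)·(-10)) = (16, 0, 32)
w3 = Aw2 = (96, -16, -192)
w4 = Aw3 = (176, -144, 816)
Ratio at component: 816 / -192 = -4.2500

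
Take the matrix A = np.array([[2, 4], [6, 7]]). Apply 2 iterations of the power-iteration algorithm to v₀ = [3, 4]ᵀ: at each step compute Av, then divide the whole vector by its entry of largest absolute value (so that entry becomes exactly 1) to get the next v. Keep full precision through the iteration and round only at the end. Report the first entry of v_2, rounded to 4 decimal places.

0.5022

Av0 = (22.00000, 46.00000); divide by 46.00000 → v1 = (0.47826, 1.00000)
Av1 = (4.95652, 9.86957); divide by 9.86957 → v2 = (0.50220, 1.00000)
Requested entry of v2: 228/454 = 0.5022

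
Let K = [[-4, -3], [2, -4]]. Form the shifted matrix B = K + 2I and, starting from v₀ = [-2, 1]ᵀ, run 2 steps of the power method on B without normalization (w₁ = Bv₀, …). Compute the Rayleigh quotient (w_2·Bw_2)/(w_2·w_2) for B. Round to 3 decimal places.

-2.496

B = K + 2I has rows (-2, -3); (2, -2)
w1 = Bv₀ = (1, -6)
w2 = Bw1 = (16, 14)
Bw2 = (-74, 4)
w2·Bw2 = -1128; w2·w2 = 452; μ ≈ -1128/452 = -2.496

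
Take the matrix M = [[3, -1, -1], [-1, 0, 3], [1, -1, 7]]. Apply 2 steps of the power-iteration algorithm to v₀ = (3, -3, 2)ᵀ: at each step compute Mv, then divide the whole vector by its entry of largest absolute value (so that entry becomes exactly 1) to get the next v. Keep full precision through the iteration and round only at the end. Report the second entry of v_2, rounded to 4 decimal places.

0.3401

Mv0 = (10.00000, 3.00000, 20.00000); divide by 20.00000 → v1 = (0.50000, 0.15000, 1.00000)
Mv1 = (0.35000, 2.50000, 7.35000); divide by 7.35000 → v2 = (0.04762, 0.34014, 1.00000)
Requested entry of v2: 50/147 = 0.3401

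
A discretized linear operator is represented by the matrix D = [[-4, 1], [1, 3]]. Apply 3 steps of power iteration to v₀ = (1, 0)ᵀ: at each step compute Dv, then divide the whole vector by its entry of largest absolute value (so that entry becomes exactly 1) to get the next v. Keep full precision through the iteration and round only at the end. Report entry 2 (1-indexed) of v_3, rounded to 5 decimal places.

Dv0 = (-4.000000, 1.000000); divide by -4.000000 → v1 = (1.000000, -0.250000)
Dv1 = (-4.250000, 0.250000); divide by -4.250000 → v2 = (1.000000, -0.058824)
Dv2 = (-4.058824, 0.823529); divide by -4.058824 → v3 = (1.000000, -0.202899)
Requested entry of v3: 14/-69 = -0.20290

-0.20290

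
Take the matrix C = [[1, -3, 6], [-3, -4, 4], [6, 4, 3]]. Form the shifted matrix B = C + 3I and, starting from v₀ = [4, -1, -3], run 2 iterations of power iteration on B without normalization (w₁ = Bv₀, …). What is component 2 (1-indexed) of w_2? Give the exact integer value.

28

B = C + 3I has rows (4, -3, 6); (-3, -1, 4); (6, 4, 6)
w1 = Bv₀ = (4·4 + (-3)·(-1) + 6·(-3); (-3)·4 + (-1)·(-1) + 4·(-3); 6·4 + 4·(-1) + 6·(-3)) = (1, -23, 2)
w2 = Bw1 = (4·1 + (-3)·(-23) + 6·2; (-3)·1 + (-1)·(-23) + 4·2; 6·1 + 4·(-23) + 6·2) = (85, 28, -74)
Requested component of w2: 28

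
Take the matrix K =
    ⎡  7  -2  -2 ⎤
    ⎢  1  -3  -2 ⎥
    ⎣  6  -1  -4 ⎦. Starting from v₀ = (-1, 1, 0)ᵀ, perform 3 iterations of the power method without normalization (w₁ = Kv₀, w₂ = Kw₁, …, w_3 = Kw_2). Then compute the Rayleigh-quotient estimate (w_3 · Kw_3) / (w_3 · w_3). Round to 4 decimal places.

w1 = Kv₀ = (7·(-1) + (-2)·1 + (-2)·0; 1·(-1) + (-3)·1 + (-2)·0; 6·(-1) + (-1)·1 + (-4)·0) = (-9, -4, -7)
w2 = Kw1 = (7·(-9) + (-2)·(-4) + (-2)·(-7); 1·(-9) + (-3)·(-4) + (-2)·(-7); 6·(-9) + (-1)·(-4) + (-4)·(-7)) = (-41, 17, -22)
w3 = Kw2 = (-277, -48, -175)
Kw3 = (-1493, 217, -914)
w3·Kw3 = (-277)·(-1493) + (-48)·217 + (-175)·(-914) = 563095; w3·w3 = (-277)·(-277) + (-48)·(-48) + (-175)·(-175) = 109658
λ ≈ 563095/109658 = 5.1350

5.1350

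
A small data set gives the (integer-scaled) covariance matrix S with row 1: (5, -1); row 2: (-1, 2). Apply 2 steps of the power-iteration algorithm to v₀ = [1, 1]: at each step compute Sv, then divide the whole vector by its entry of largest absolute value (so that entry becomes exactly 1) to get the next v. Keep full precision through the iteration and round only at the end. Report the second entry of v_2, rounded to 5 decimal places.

-0.10526

Sv0 = (4.000000, 1.000000); divide by 4.000000 → v1 = (1.000000, 0.250000)
Sv1 = (4.750000, -0.500000); divide by 4.750000 → v2 = (1.000000, -0.105263)
Requested entry of v2: -2/19 = -0.10526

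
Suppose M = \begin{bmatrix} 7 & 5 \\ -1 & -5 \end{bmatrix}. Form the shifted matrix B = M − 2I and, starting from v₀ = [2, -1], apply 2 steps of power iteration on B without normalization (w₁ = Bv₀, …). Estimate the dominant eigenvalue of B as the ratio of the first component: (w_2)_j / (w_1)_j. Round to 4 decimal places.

B = M − 2I has rows (5, 5); (-1, -7)
w1 = Bv₀ = (5, 5)
w2 = Bw1 = (50, -40)
Ratio: 50/5 = 10.0000

μ ≈ 10.0000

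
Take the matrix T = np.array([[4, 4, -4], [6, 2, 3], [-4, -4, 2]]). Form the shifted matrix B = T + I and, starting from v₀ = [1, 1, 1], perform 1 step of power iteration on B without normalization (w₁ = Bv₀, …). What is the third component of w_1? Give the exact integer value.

B = T + I has rows (5, 4, -4); (6, 3, 3); (-4, -4, 3)
w1 = Bv₀ = (5, 12, -5)
Requested component of w1: -5

-5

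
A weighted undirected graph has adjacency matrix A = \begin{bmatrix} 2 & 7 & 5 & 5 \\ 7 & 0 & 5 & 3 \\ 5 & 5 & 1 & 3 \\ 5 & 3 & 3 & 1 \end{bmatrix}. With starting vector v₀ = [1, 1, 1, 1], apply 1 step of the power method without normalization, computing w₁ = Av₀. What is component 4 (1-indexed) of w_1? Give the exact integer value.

12

w1 = Av₀ = (19, 15, 14, 12)
The requested component of w1 is 12.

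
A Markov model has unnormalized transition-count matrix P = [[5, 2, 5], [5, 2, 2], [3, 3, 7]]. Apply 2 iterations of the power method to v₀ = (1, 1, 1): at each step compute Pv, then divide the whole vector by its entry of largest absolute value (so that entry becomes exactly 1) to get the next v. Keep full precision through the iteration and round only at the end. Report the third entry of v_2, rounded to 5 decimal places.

1.00000

Pv0 = (12.000000, 9.000000, 13.000000); divide by 13.000000 → v1 = (0.923077, 0.692308, 1.000000)
Pv1 = (11.000000, 8.000000, 11.846154); divide by 11.846154 → v2 = (0.928571, 0.675325, 1.000000)
Requested entry of v2: 154/154 = 1.00000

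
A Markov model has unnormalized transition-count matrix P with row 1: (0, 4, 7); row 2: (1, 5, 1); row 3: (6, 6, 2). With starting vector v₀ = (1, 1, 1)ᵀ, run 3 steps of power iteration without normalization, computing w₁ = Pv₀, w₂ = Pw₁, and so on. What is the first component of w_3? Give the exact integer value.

w1 = Pv₀ = (0·1 + 4·1 + 7·1; 1·1 + 5·1 + 1·1; 6·1 + 6·1 + 2·1) = (11, 7, 14)
w2 = Pw1 = (0·11 + 4·7 + 7·14; 1·11 + 5·7 + 1·14; 6·11 + 6·7 + 2·14) = (126, 60, 136)
w3 = Pw2 = (1192, 562, 1388)
The requested component of w3 is 1192.

1192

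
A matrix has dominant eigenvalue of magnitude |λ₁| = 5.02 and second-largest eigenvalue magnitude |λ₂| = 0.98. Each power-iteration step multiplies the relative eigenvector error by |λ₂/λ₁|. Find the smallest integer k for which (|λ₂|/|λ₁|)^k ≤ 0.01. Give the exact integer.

|λ₂/λ₁| = 0.98/5.02 = 0.19522
Need k ≥ ln(0.01) / ln(0.19522) = -4.6052 / -1.6336 ≈ 2.819
Smallest integer k satisfying the bound: 3

3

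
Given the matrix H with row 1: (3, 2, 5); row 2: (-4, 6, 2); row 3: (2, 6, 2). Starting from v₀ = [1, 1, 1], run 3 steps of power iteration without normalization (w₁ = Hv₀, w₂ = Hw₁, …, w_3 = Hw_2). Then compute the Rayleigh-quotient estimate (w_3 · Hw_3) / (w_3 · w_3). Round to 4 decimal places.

w1 = Hv₀ = (3·1 + 2·1 + 5·1; (-4)·1 + 6·1 + 2·1; 2·1 + 6·1 + 2·1) = (10, 4, 10)
w2 = Hw1 = (3·10 + 2·4 + 5·10; (-4)·10 + 6·4 + 2·10; 2·10 + 6·4 + 2·10) = (88, 4, 64)
w3 = Hw2 = (592, -200, 328)
Hw3 = (3016, -2912, 640)
w3·Hw3 = 592·3016 + (-200)·(-2912) + 328·640 = 2577792; w3·w3 = 592·592 + (-200)·(-200) + 328·328 = 498048
λ ≈ 2577792/498048 = 5.1758

λ ≈ 5.1758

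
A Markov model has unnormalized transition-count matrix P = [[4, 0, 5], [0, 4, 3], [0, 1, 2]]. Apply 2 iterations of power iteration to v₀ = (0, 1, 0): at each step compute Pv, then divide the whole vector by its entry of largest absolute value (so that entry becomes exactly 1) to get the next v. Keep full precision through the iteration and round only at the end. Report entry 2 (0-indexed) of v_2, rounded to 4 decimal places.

0.3158

Pv0 = (0.00000, 4.00000, 1.00000); divide by 4.00000 → v1 = (0.00000, 1.00000, 0.25000)
Pv1 = (1.25000, 4.75000, 1.50000); divide by 4.75000 → v2 = (0.26316, 1.00000, 0.31579)
Requested entry of v2: 6/19 = 0.3158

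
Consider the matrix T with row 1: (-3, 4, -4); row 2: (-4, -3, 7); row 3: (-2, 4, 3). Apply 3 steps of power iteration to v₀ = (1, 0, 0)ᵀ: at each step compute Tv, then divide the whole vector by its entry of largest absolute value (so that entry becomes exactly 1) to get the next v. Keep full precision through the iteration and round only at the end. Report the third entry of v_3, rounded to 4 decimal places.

0.0685

Tv0 = (-3.00000, -4.00000, -2.00000); divide by -4.00000 → v1 = (0.75000, 1.00000, 0.50000)
Tv1 = (-0.25000, -2.50000, 4.00000); divide by 4.00000 → v2 = (-0.06250, -0.62500, 1.00000)
Tv2 = (-6.31250, 9.12500, 0.62500); divide by 9.12500 → v3 = (-0.69178, 1.00000, 0.06849)
Requested entry of v3: -10/-146 = 0.0685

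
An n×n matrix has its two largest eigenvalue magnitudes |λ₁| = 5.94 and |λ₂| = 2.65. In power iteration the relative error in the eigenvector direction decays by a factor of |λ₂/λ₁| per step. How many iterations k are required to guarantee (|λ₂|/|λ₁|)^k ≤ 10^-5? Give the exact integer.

15

|λ₂/λ₁| = 2.65/5.94 = 0.44613
Need k ≥ ln(10^-5) / ln(0.44613) = -11.5129 / -0.8071 ≈ 14.264
Smallest integer k satisfying the bound: 15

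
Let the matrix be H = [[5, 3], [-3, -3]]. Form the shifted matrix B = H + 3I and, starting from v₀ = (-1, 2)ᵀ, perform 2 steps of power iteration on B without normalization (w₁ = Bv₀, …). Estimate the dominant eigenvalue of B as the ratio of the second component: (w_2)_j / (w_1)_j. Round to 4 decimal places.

B = H + 3I has rows (8, 3); (-3, 0)
w1 = Bv₀ = (-2, 3)
w2 = Bw1 = (-7, 6)
Ratio: 6/3 = 2.0000

μ ≈ 2.0000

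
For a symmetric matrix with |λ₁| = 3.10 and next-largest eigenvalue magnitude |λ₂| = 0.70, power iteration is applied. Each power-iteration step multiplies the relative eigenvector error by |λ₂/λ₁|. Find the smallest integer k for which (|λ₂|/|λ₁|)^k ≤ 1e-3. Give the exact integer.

5

|λ₂/λ₁| = 0.70/3.10 = 0.22581
Need k ≥ ln(1e-3) / ln(0.22581) = -6.9078 / -1.4881 ≈ 4.642
Smallest integer k satisfying the bound: 5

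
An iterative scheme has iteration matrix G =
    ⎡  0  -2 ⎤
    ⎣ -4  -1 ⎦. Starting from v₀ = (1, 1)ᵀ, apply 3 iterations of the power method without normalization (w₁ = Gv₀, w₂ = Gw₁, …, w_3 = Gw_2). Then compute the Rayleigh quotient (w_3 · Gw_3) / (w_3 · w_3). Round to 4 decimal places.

λ ≈ -3.1785

w1 = Gv₀ = (-2, -5)
w2 = Gw1 = (10, 13)
w3 = Gw2 = (-26, -53)
Gw3 = (106, 157)
w3·Gw3 = (-26)·106 + (-53)·157 = -11077; w3·w3 = (-26)·(-26) + (-53)·(-53) = 3485
λ ≈ -11077/3485 = -3.1785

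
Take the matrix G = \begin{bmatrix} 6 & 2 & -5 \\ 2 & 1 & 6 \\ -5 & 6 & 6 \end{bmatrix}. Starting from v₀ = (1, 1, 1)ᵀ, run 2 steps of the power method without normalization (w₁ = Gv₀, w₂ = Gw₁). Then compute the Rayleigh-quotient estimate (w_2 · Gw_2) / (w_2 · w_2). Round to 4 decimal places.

λ ≈ 9.9320

w1 = Gv₀ = (6·1 + 2·1 + (-5)·1; 2·1 + 1·1 + 6·1; (-5)·1 + 6·1 + 6·1) = (3, 9, 7)
w2 = Gw1 = (6·3 + 2·9 + (-5)·7; 2·3 + 1·9 + 6·7; (-5)·3 + 6·9 + 6·7) = (1, 57, 81)
Gw2 = (-285, 545, 823)
w2·Gw2 = 1·(-285) + 57·545 + 81·823 = 97443; w2·w2 = 1·1 + 57·57 + 81·81 = 9811
λ ≈ 97443/9811 = 9.9320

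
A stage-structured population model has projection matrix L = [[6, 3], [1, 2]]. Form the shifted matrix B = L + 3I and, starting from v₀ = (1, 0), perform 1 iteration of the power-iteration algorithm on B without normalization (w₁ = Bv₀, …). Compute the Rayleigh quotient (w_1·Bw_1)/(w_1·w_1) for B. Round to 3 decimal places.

B = L + 3I has rows (9, 3); (1, 5)
w1 = Bv₀ = (9, 1)
Bw1 = (84, 14)
w1·Bw1 = 770; w1·w1 = 82; μ ≈ 770/82 = 9.390

9.390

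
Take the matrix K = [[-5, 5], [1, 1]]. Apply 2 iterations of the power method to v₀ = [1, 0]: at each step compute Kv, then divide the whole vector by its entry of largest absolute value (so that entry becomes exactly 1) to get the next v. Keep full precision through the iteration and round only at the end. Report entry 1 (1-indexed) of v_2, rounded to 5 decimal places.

Kv0 = (-5.000000, 1.000000); divide by -5.000000 → v1 = (1.000000, -0.200000)
Kv1 = (-6.000000, 0.800000); divide by -6.000000 → v2 = (1.000000, -0.133333)
Requested entry of v2: 30/30 = 1.00000

1.00000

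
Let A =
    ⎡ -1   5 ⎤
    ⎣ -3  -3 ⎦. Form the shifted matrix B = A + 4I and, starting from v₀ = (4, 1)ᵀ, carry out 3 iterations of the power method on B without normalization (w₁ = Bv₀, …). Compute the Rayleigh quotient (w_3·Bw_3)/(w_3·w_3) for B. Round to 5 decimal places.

B = A + 4I has rows (3, 5); (-3, 1)
w1 = Bv₀ = (3·4 + 5·1; (-3)·4 + 1·1) = (17, -11)
w2 = Bw1 = (3·17 + 5·(-11); (-3)·17 + 1·(-11)) = (-4, -62)
w3 = Bw2 = (-322, -50)
Bw3 = (-1216, 916)
w3·Bw3 = 345752; w3·w3 = 106184; μ ≈ 345752/106184 = 3.25616

3.25616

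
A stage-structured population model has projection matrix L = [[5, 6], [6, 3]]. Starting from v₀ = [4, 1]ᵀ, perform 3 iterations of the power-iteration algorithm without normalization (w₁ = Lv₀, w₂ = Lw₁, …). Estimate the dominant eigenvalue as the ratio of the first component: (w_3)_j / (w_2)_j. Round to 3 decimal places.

λ ≈ 9.870

w1 = Lv₀ = (5·4 + 6·1; 6·4 + 3·1) = (26, 27)
w2 = Lw1 = (5·26 + 6·27; 6·26 + 3·27) = (292, 237)
w3 = Lw2 = (2882, 2463)
Ratio at component: 2882 / 292 = 9.870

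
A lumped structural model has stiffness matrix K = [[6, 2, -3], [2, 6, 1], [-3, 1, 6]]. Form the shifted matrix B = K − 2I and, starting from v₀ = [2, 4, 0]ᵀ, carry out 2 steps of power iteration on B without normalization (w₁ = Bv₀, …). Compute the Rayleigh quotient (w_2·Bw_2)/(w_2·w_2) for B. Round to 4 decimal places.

B = K − 2I has rows (4, 2, -3); (2, 4, 1); (-3, 1, 4)
w1 = Bv₀ = (16, 20, -2)
w2 = Bw1 = (110, 110, -36)
Bw2 = (768, 624, -364)
w2·Bw2 = 166224; w2·w2 = 25496; μ ≈ 166224/25496 = 6.5196

6.5196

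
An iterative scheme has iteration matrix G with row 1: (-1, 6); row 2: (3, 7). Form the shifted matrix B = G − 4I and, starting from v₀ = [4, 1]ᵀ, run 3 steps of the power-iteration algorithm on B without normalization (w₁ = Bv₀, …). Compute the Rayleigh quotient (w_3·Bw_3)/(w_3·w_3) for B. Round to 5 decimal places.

B = G − 4I has rows (-5, 6); (3, 3)
w1 = Bv₀ = (-14, 15)
w2 = Bw1 = (160, 3)
w3 = Bw2 = (-782, 489)
Bw3 = (6844, -879)
w3·Bw3 = -5781839; w3·w3 = 850645; μ ≈ -5781839/850645 = -6.79701

μ ≈ -6.79701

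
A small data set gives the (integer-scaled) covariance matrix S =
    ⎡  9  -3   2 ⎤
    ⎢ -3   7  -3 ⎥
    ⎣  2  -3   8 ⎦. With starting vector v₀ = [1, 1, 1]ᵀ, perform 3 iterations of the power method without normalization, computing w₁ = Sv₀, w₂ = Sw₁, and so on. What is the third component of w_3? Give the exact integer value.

832

w1 = Sv₀ = (9·1 + (-3)·1 + 2·1; (-3)·1 + 7·1 + (-3)·1; 2·1 + (-3)·1 + 8·1) = (8, 1, 7)
w2 = Sw1 = (9·8 + (-3)·1 + 2·7; (-3)·8 + 7·1 + (-3)·7; 2·8 + (-3)·1 + 8·7) = (83, -38, 69)
w3 = Sw2 = (999, -722, 832)
The requested component of w3 is 832.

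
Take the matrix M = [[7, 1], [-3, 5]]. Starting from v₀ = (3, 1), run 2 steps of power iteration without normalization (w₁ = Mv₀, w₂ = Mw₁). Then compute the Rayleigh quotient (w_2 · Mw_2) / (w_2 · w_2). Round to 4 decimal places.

w1 = Mv₀ = (22, -4)
w2 = Mw1 = (150, -86)
Mw2 = (964, -880)
w2·Mw2 = 150·964 + (-86)·(-880) = 220280; w2·w2 = 150·150 + (-86)·(-86) = 29896
λ ≈ 220280/29896 = 7.3682

7.3682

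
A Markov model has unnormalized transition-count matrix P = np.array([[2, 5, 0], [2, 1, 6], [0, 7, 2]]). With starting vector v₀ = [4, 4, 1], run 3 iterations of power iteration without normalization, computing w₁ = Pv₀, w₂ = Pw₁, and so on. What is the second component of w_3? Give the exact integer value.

1662

w1 = Pv₀ = (2·4 + 5·4 + 0·1; 2·4 + 1·4 + 6·1; 0·4 + 7·4 + 2·1) = (28, 18, 30)
w2 = Pw1 = (2·28 + 5·18 + 0·30; 2·28 + 1·18 + 6·30; 0·28 + 7·18 + 2·30) = (146, 254, 186)
w3 = Pw2 = (1562, 1662, 2150)
The requested component of w3 is 1662.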